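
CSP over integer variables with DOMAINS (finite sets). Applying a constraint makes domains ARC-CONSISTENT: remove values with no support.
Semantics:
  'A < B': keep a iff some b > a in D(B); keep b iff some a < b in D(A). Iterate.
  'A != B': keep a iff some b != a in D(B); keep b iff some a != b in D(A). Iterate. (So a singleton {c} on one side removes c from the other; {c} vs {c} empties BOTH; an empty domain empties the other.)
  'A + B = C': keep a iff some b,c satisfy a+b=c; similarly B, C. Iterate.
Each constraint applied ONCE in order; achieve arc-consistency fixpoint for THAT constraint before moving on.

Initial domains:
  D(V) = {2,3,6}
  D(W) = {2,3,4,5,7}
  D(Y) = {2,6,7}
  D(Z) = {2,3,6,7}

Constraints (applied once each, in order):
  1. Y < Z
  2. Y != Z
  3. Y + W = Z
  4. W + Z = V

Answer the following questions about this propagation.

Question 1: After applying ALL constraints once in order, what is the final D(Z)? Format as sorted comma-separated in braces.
Answer: {}

Derivation:
Constraint 1 (Y < Z) on D(Y)={2,6,7} D(Z)={2,3,6,7}: Y {2,6,7}->{2,6}; Z {2,3,6,7}->{3,6,7}
Constraint 2 (Y != Z) on D(Y)={2,6} D(Z)={3,6,7}: no change
Constraint 3 (Y + W = Z) on D(Y)={2,6} D(W)={2,3,4,5,7} D(Z)={3,6,7}: Y {2,6}->{2}; W {2,3,4,5,7}->{4,5}; Z {3,6,7}->{6,7}
Constraint 4 (W + Z = V) on D(W)={4,5} D(Z)={6,7} D(V)={2,3,6}: W {4,5}->{}; Z {6,7}->{}; V {2,3,6}->{}
So after all 4 constraints: D(Z) = {}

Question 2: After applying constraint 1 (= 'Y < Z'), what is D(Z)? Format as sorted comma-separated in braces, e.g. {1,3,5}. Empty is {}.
Constraint 1 (Y < Z) on D(Y)={2,6,7} D(Z)={2,3,6,7}: Y {2,6,7}->{2,6}; Z {2,3,6,7}->{3,6,7}
So after constraint 1: D(Z) = {3,6,7}

Answer: {3,6,7}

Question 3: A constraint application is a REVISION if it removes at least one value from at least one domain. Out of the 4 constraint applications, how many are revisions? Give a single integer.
Constraint 1 (Y < Z) on D(Y)={2,6,7} D(Z)={2,3,6,7}: Y {2,6,7}->{2,6}; Z {2,3,6,7}->{3,6,7} => REVISION
Constraint 2 (Y != Z) on D(Y)={2,6} D(Z)={3,6,7}: no change => not a revision
Constraint 3 (Y + W = Z) on D(Y)={2,6} D(W)={2,3,4,5,7} D(Z)={3,6,7}: Y {2,6}->{2}; W {2,3,4,5,7}->{4,5}; Z {3,6,7}->{6,7} => REVISION
Constraint 4 (W + Z = V) on D(W)={4,5} D(Z)={6,7} D(V)={2,3,6}: W {4,5}->{}; Z {6,7}->{}; V {2,3,6}->{} => REVISION
Total revisions = 3

Answer: 3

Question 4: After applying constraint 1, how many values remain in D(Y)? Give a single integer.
Constraint 1 (Y < Z) on D(Y)={2,6,7} D(Z)={2,3,6,7}: Y {2,6,7}->{2,6}; Z {2,3,6,7}->{3,6,7}
So after constraint 1: D(Y)={2,6}, size = 2

Answer: 2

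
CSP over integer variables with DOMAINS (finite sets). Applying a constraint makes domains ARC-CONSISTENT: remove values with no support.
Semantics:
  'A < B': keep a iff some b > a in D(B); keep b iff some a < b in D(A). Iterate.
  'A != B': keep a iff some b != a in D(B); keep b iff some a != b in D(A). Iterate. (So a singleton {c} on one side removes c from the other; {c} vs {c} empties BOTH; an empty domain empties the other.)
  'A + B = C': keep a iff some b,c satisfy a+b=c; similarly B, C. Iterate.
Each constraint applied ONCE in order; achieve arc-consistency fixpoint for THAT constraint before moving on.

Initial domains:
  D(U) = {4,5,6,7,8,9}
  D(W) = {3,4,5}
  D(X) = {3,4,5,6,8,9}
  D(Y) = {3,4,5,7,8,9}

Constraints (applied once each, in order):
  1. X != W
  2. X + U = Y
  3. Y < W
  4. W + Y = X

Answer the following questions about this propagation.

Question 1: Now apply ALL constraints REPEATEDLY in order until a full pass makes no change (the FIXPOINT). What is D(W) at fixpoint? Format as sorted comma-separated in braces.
pass 0 (initial): D(W)={3,4,5}
pass 1: U {4,5,6,7,8,9}->{4,5,6}; W {3,4,5}->{}; X {3,4,5,6,8,9}->{}; Y {3,4,5,7,8,9}->{}
pass 2: U {4,5,6}->{}
pass 3: no change
Fixpoint after 3 passes: D(W) = {}

Answer: {}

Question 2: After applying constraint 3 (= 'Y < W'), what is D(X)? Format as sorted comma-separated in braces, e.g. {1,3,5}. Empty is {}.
Answer: {3,4,5}

Derivation:
Constraint 1 (X != W) on D(X)={3,4,5,6,8,9} D(W)={3,4,5}: no change
Constraint 2 (X + U = Y) on D(X)={3,4,5,6,8,9} D(U)={4,5,6,7,8,9} D(Y)={3,4,5,7,8,9}: X {3,4,5,6,8,9}->{3,4,5}; U {4,5,6,7,8,9}->{4,5,6}; Y {3,4,5,7,8,9}->{7,8,9}
Constraint 3 (Y < W) on D(Y)={7,8,9} D(W)={3,4,5}: Y {7,8,9}->{}; W {3,4,5}->{}
So after constraint 3: D(X) = {3,4,5}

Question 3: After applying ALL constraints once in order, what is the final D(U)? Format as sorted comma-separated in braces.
Answer: {4,5,6}

Derivation:
Constraint 1 (X != W) on D(X)={3,4,5,6,8,9} D(W)={3,4,5}: no change
Constraint 2 (X + U = Y) on D(X)={3,4,5,6,8,9} D(U)={4,5,6,7,8,9} D(Y)={3,4,5,7,8,9}: X {3,4,5,6,8,9}->{3,4,5}; U {4,5,6,7,8,9}->{4,5,6}; Y {3,4,5,7,8,9}->{7,8,9}
Constraint 3 (Y < W) on D(Y)={7,8,9} D(W)={3,4,5}: Y {7,8,9}->{}; W {3,4,5}->{}
Constraint 4 (W + Y = X) on D(W)={} D(Y)={} D(X)={3,4,5}: X {3,4,5}->{}
So after all 4 constraints: D(U) = {4,5,6}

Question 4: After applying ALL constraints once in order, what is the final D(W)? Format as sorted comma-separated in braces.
Answer: {}

Derivation:
Constraint 1 (X != W) on D(X)={3,4,5,6,8,9} D(W)={3,4,5}: no change
Constraint 2 (X + U = Y) on D(X)={3,4,5,6,8,9} D(U)={4,5,6,7,8,9} D(Y)={3,4,5,7,8,9}: X {3,4,5,6,8,9}->{3,4,5}; U {4,5,6,7,8,9}->{4,5,6}; Y {3,4,5,7,8,9}->{7,8,9}
Constraint 3 (Y < W) on D(Y)={7,8,9} D(W)={3,4,5}: Y {7,8,9}->{}; W {3,4,5}->{}
Constraint 4 (W + Y = X) on D(W)={} D(Y)={} D(X)={3,4,5}: X {3,4,5}->{}
So after all 4 constraints: D(W) = {}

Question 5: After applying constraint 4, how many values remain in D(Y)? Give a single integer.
Answer: 0

Derivation:
Constraint 1 (X != W) on D(X)={3,4,5,6,8,9} D(W)={3,4,5}: no change
Constraint 2 (X + U = Y) on D(X)={3,4,5,6,8,9} D(U)={4,5,6,7,8,9} D(Y)={3,4,5,7,8,9}: X {3,4,5,6,8,9}->{3,4,5}; U {4,5,6,7,8,9}->{4,5,6}; Y {3,4,5,7,8,9}->{7,8,9}
Constraint 3 (Y < W) on D(Y)={7,8,9} D(W)={3,4,5}: Y {7,8,9}->{}; W {3,4,5}->{}
Constraint 4 (W + Y = X) on D(W)={} D(Y)={} D(X)={3,4,5}: X {3,4,5}->{}
So after constraint 4: D(Y)={}, size = 0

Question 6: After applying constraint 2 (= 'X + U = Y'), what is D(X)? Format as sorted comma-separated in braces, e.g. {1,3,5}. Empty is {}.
Answer: {3,4,5}

Derivation:
Constraint 1 (X != W) on D(X)={3,4,5,6,8,9} D(W)={3,4,5}: no change
Constraint 2 (X + U = Y) on D(X)={3,4,5,6,8,9} D(U)={4,5,6,7,8,9} D(Y)={3,4,5,7,8,9}: X {3,4,5,6,8,9}->{3,4,5}; U {4,5,6,7,8,9}->{4,5,6}; Y {3,4,5,7,8,9}->{7,8,9}
So after constraint 2: D(X) = {3,4,5}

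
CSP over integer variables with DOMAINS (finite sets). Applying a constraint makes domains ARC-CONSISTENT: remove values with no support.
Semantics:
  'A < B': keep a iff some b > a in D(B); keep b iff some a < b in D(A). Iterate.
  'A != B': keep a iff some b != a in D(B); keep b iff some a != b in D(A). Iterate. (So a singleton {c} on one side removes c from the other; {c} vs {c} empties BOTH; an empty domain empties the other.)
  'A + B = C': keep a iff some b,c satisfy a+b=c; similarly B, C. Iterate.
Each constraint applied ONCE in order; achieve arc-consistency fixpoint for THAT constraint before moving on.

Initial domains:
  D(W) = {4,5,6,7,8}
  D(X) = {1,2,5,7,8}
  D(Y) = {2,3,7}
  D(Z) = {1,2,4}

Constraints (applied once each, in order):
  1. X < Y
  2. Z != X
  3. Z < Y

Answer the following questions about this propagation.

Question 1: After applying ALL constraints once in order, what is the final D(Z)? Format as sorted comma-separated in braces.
Answer: {1,2,4}

Derivation:
Constraint 1 (X < Y) on D(X)={1,2,5,7,8} D(Y)={2,3,7}: X {1,2,5,7,8}->{1,2,5}
Constraint 2 (Z != X) on D(Z)={1,2,4} D(X)={1,2,5}: no change
Constraint 3 (Z < Y) on D(Z)={1,2,4} D(Y)={2,3,7}: no change
So after all 3 constraints: D(Z) = {1,2,4}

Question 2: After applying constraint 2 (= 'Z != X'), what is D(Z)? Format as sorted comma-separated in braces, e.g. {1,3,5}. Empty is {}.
Constraint 1 (X < Y) on D(X)={1,2,5,7,8} D(Y)={2,3,7}: X {1,2,5,7,8}->{1,2,5}
Constraint 2 (Z != X) on D(Z)={1,2,4} D(X)={1,2,5}: no change
So after constraint 2: D(Z) = {1,2,4}

Answer: {1,2,4}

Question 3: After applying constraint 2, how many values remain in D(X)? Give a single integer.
Constraint 1 (X < Y) on D(X)={1,2,5,7,8} D(Y)={2,3,7}: X {1,2,5,7,8}->{1,2,5}
Constraint 2 (Z != X) on D(Z)={1,2,4} D(X)={1,2,5}: no change
So after constraint 2: D(X)={1,2,5}, size = 3

Answer: 3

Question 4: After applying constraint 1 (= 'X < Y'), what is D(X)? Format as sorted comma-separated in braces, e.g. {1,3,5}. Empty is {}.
Constraint 1 (X < Y) on D(X)={1,2,5,7,8} D(Y)={2,3,7}: X {1,2,5,7,8}->{1,2,5}
So after constraint 1: D(X) = {1,2,5}

Answer: {1,2,5}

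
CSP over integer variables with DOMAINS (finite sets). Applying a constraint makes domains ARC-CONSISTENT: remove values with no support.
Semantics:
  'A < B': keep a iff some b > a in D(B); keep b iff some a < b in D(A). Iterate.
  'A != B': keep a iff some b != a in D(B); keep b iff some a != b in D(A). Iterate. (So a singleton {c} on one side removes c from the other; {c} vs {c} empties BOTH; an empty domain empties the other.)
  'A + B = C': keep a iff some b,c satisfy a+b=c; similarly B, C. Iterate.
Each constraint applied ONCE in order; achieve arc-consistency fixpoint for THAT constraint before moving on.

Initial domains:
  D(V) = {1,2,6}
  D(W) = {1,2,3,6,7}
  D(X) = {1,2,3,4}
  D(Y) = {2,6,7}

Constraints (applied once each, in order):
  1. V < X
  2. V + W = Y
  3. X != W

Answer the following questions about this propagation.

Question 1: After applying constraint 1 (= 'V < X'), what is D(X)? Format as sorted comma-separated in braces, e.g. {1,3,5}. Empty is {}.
Answer: {2,3,4}

Derivation:
Constraint 1 (V < X) on D(V)={1,2,6} D(X)={1,2,3,4}: V {1,2,6}->{1,2}; X {1,2,3,4}->{2,3,4}
So after constraint 1: D(X) = {2,3,4}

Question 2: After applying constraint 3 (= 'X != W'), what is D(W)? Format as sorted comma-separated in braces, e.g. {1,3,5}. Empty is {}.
Answer: {1,6}

Derivation:
Constraint 1 (V < X) on D(V)={1,2,6} D(X)={1,2,3,4}: V {1,2,6}->{1,2}; X {1,2,3,4}->{2,3,4}
Constraint 2 (V + W = Y) on D(V)={1,2} D(W)={1,2,3,6,7} D(Y)={2,6,7}: V {1,2}->{1}; W {1,2,3,6,7}->{1,6}; Y {2,6,7}->{2,7}
Constraint 3 (X != W) on D(X)={2,3,4} D(W)={1,6}: no change
So after constraint 3: D(W) = {1,6}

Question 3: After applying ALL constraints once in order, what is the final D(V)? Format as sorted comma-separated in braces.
Answer: {1}

Derivation:
Constraint 1 (V < X) on D(V)={1,2,6} D(X)={1,2,3,4}: V {1,2,6}->{1,2}; X {1,2,3,4}->{2,3,4}
Constraint 2 (V + W = Y) on D(V)={1,2} D(W)={1,2,3,6,7} D(Y)={2,6,7}: V {1,2}->{1}; W {1,2,3,6,7}->{1,6}; Y {2,6,7}->{2,7}
Constraint 3 (X != W) on D(X)={2,3,4} D(W)={1,6}: no change
So after all 3 constraints: D(V) = {1}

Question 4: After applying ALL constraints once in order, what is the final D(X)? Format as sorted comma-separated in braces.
Constraint 1 (V < X) on D(V)={1,2,6} D(X)={1,2,3,4}: V {1,2,6}->{1,2}; X {1,2,3,4}->{2,3,4}
Constraint 2 (V + W = Y) on D(V)={1,2} D(W)={1,2,3,6,7} D(Y)={2,6,7}: V {1,2}->{1}; W {1,2,3,6,7}->{1,6}; Y {2,6,7}->{2,7}
Constraint 3 (X != W) on D(X)={2,3,4} D(W)={1,6}: no change
So after all 3 constraints: D(X) = {2,3,4}

Answer: {2,3,4}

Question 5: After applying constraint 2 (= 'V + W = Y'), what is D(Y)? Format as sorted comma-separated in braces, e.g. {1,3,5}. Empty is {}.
Constraint 1 (V < X) on D(V)={1,2,6} D(X)={1,2,3,4}: V {1,2,6}->{1,2}; X {1,2,3,4}->{2,3,4}
Constraint 2 (V + W = Y) on D(V)={1,2} D(W)={1,2,3,6,7} D(Y)={2,6,7}: V {1,2}->{1}; W {1,2,3,6,7}->{1,6}; Y {2,6,7}->{2,7}
So after constraint 2: D(Y) = {2,7}

Answer: {2,7}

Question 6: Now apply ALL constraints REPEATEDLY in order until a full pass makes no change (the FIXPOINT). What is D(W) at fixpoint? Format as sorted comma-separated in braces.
Answer: {1,6}

Derivation:
pass 0 (initial): D(W)={1,2,3,6,7}
pass 1: V {1,2,6}->{1}; W {1,2,3,6,7}->{1,6}; X {1,2,3,4}->{2,3,4}; Y {2,6,7}->{2,7}
pass 2: no change
Fixpoint after 2 passes: D(W) = {1,6}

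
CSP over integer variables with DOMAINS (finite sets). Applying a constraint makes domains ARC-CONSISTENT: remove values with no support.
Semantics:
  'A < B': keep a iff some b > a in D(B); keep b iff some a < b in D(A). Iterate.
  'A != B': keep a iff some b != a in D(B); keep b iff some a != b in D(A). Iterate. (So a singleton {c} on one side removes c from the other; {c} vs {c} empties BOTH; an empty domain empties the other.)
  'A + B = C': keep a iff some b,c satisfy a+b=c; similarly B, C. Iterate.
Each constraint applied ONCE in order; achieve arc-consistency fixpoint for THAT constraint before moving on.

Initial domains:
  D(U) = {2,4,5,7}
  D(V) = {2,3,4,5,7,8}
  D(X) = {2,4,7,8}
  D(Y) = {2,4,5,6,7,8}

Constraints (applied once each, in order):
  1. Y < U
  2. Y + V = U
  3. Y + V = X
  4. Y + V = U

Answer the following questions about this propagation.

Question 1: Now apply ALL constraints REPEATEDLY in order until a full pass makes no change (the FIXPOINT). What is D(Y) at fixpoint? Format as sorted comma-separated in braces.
Answer: {2,4,5}

Derivation:
pass 0 (initial): D(Y)={2,4,5,6,7,8}
pass 1: U {2,4,5,7}->{4,5,7}; V {2,3,4,5,7,8}->{2,3,5}; X {2,4,7,8}->{4,7,8}; Y {2,4,5,6,7,8}->{2,4,5}
pass 2: no change
Fixpoint after 2 passes: D(Y) = {2,4,5}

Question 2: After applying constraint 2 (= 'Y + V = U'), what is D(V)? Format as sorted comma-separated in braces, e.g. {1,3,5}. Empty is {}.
Answer: {2,3,5}

Derivation:
Constraint 1 (Y < U) on D(Y)={2,4,5,6,7,8} D(U)={2,4,5,7}: Y {2,4,5,6,7,8}->{2,4,5,6}; U {2,4,5,7}->{4,5,7}
Constraint 2 (Y + V = U) on D(Y)={2,4,5,6} D(V)={2,3,4,5,7,8} D(U)={4,5,7}: Y {2,4,5,6}->{2,4,5}; V {2,3,4,5,7,8}->{2,3,5}
So after constraint 2: D(V) = {2,3,5}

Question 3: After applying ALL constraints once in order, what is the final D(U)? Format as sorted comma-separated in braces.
Constraint 1 (Y < U) on D(Y)={2,4,5,6,7,8} D(U)={2,4,5,7}: Y {2,4,5,6,7,8}->{2,4,5,6}; U {2,4,5,7}->{4,5,7}
Constraint 2 (Y + V = U) on D(Y)={2,4,5,6} D(V)={2,3,4,5,7,8} D(U)={4,5,7}: Y {2,4,5,6}->{2,4,5}; V {2,3,4,5,7,8}->{2,3,5}
Constraint 3 (Y + V = X) on D(Y)={2,4,5} D(V)={2,3,5} D(X)={2,4,7,8}: X {2,4,7,8}->{4,7,8}
Constraint 4 (Y + V = U) on D(Y)={2,4,5} D(V)={2,3,5} D(U)={4,5,7}: no change
So after all 4 constraints: D(U) = {4,5,7}

Answer: {4,5,7}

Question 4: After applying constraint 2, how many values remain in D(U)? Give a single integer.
Constraint 1 (Y < U) on D(Y)={2,4,5,6,7,8} D(U)={2,4,5,7}: Y {2,4,5,6,7,8}->{2,4,5,6}; U {2,4,5,7}->{4,5,7}
Constraint 2 (Y + V = U) on D(Y)={2,4,5,6} D(V)={2,3,4,5,7,8} D(U)={4,5,7}: Y {2,4,5,6}->{2,4,5}; V {2,3,4,5,7,8}->{2,3,5}
So after constraint 2: D(U)={4,5,7}, size = 3

Answer: 3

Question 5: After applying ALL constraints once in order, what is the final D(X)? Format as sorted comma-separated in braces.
Constraint 1 (Y < U) on D(Y)={2,4,5,6,7,8} D(U)={2,4,5,7}: Y {2,4,5,6,7,8}->{2,4,5,6}; U {2,4,5,7}->{4,5,7}
Constraint 2 (Y + V = U) on D(Y)={2,4,5,6} D(V)={2,3,4,5,7,8} D(U)={4,5,7}: Y {2,4,5,6}->{2,4,5}; V {2,3,4,5,7,8}->{2,3,5}
Constraint 3 (Y + V = X) on D(Y)={2,4,5} D(V)={2,3,5} D(X)={2,4,7,8}: X {2,4,7,8}->{4,7,8}
Constraint 4 (Y + V = U) on D(Y)={2,4,5} D(V)={2,3,5} D(U)={4,5,7}: no change
So after all 4 constraints: D(X) = {4,7,8}

Answer: {4,7,8}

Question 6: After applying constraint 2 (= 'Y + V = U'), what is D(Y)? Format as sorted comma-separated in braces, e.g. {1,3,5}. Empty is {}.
Constraint 1 (Y < U) on D(Y)={2,4,5,6,7,8} D(U)={2,4,5,7}: Y {2,4,5,6,7,8}->{2,4,5,6}; U {2,4,5,7}->{4,5,7}
Constraint 2 (Y + V = U) on D(Y)={2,4,5,6} D(V)={2,3,4,5,7,8} D(U)={4,5,7}: Y {2,4,5,6}->{2,4,5}; V {2,3,4,5,7,8}->{2,3,5}
So after constraint 2: D(Y) = {2,4,5}

Answer: {2,4,5}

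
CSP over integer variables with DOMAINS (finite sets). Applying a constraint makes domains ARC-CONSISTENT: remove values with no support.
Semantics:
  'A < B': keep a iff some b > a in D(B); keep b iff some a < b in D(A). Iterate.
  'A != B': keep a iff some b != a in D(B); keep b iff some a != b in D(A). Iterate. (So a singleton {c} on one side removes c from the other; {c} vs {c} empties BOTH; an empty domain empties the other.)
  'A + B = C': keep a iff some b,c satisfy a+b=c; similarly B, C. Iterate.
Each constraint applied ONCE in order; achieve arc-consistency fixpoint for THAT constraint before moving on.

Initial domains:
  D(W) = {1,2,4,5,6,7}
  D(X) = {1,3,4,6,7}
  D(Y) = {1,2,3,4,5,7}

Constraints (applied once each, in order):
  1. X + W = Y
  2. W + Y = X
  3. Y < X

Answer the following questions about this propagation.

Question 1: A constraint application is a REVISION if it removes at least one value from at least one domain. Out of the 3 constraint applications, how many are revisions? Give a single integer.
Constraint 1 (X + W = Y) on D(X)={1,3,4,6,7} D(W)={1,2,4,5,6,7} D(Y)={1,2,3,4,5,7}: X {1,3,4,6,7}->{1,3,4,6}; W {1,2,4,5,6,7}->{1,2,4,6}; Y {1,2,3,4,5,7}->{2,3,4,5,7} => REVISION
Constraint 2 (W + Y = X) on D(W)={1,2,4,6} D(Y)={2,3,4,5,7} D(X)={1,3,4,6}: W {1,2,4,6}->{1,2,4}; Y {2,3,4,5,7}->{2,3,4,5}; X {1,3,4,6}->{3,4,6} => REVISION
Constraint 3 (Y < X) on D(Y)={2,3,4,5} D(X)={3,4,6}: no change => not a revision
Total revisions = 2

Answer: 2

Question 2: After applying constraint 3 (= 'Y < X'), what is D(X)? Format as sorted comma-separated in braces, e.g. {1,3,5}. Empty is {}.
Constraint 1 (X + W = Y) on D(X)={1,3,4,6,7} D(W)={1,2,4,5,6,7} D(Y)={1,2,3,4,5,7}: X {1,3,4,6,7}->{1,3,4,6}; W {1,2,4,5,6,7}->{1,2,4,6}; Y {1,2,3,4,5,7}->{2,3,4,5,7}
Constraint 2 (W + Y = X) on D(W)={1,2,4,6} D(Y)={2,3,4,5,7} D(X)={1,3,4,6}: W {1,2,4,6}->{1,2,4}; Y {2,3,4,5,7}->{2,3,4,5}; X {1,3,4,6}->{3,4,6}
Constraint 3 (Y < X) on D(Y)={2,3,4,5} D(X)={3,4,6}: no change
So after constraint 3: D(X) = {3,4,6}

Answer: {3,4,6}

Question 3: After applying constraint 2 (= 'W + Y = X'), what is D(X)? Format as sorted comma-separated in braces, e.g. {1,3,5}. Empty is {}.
Constraint 1 (X + W = Y) on D(X)={1,3,4,6,7} D(W)={1,2,4,5,6,7} D(Y)={1,2,3,4,5,7}: X {1,3,4,6,7}->{1,3,4,6}; W {1,2,4,5,6,7}->{1,2,4,6}; Y {1,2,3,4,5,7}->{2,3,4,5,7}
Constraint 2 (W + Y = X) on D(W)={1,2,4,6} D(Y)={2,3,4,5,7} D(X)={1,3,4,6}: W {1,2,4,6}->{1,2,4}; Y {2,3,4,5,7}->{2,3,4,5}; X {1,3,4,6}->{3,4,6}
So after constraint 2: D(X) = {3,4,6}

Answer: {3,4,6}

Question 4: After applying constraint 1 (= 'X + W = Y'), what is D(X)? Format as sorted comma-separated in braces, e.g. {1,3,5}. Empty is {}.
Constraint 1 (X + W = Y) on D(X)={1,3,4,6,7} D(W)={1,2,4,5,6,7} D(Y)={1,2,3,4,5,7}: X {1,3,4,6,7}->{1,3,4,6}; W {1,2,4,5,6,7}->{1,2,4,6}; Y {1,2,3,4,5,7}->{2,3,4,5,7}
So after constraint 1: D(X) = {1,3,4,6}

Answer: {1,3,4,6}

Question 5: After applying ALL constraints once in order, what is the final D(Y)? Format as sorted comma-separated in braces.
Constraint 1 (X + W = Y) on D(X)={1,3,4,6,7} D(W)={1,2,4,5,6,7} D(Y)={1,2,3,4,5,7}: X {1,3,4,6,7}->{1,3,4,6}; W {1,2,4,5,6,7}->{1,2,4,6}; Y {1,2,3,4,5,7}->{2,3,4,5,7}
Constraint 2 (W + Y = X) on D(W)={1,2,4,6} D(Y)={2,3,4,5,7} D(X)={1,3,4,6}: W {1,2,4,6}->{1,2,4}; Y {2,3,4,5,7}->{2,3,4,5}; X {1,3,4,6}->{3,4,6}
Constraint 3 (Y < X) on D(Y)={2,3,4,5} D(X)={3,4,6}: no change
So after all 3 constraints: D(Y) = {2,3,4,5}

Answer: {2,3,4,5}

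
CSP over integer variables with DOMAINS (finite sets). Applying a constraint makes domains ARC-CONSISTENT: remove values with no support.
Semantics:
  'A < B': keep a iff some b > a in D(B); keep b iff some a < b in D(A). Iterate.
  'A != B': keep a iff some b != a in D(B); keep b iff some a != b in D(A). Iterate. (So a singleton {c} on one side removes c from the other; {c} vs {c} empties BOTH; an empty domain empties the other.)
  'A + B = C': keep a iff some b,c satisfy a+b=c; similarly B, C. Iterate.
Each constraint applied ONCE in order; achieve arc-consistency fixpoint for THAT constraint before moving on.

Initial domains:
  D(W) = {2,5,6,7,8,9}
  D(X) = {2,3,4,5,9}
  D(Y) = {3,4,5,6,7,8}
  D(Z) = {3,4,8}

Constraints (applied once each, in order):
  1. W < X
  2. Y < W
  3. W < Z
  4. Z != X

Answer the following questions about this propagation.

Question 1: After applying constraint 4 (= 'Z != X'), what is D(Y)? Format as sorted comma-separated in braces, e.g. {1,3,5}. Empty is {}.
Constraint 1 (W < X) on D(W)={2,5,6,7,8,9} D(X)={2,3,4,5,9}: W {2,5,6,7,8,9}->{2,5,6,7,8}; X {2,3,4,5,9}->{3,4,5,9}
Constraint 2 (Y < W) on D(Y)={3,4,5,6,7,8} D(W)={2,5,6,7,8}: Y {3,4,5,6,7,8}->{3,4,5,6,7}; W {2,5,6,7,8}->{5,6,7,8}
Constraint 3 (W < Z) on D(W)={5,6,7,8} D(Z)={3,4,8}: W {5,6,7,8}->{5,6,7}; Z {3,4,8}->{8}
Constraint 4 (Z != X) on D(Z)={8} D(X)={3,4,5,9}: no change
So after constraint 4: D(Y) = {3,4,5,6,7}

Answer: {3,4,5,6,7}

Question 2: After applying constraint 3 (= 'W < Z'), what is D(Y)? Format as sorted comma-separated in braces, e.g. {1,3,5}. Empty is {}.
Answer: {3,4,5,6,7}

Derivation:
Constraint 1 (W < X) on D(W)={2,5,6,7,8,9} D(X)={2,3,4,5,9}: W {2,5,6,7,8,9}->{2,5,6,7,8}; X {2,3,4,5,9}->{3,4,5,9}
Constraint 2 (Y < W) on D(Y)={3,4,5,6,7,8} D(W)={2,5,6,7,8}: Y {3,4,5,6,7,8}->{3,4,5,6,7}; W {2,5,6,7,8}->{5,6,7,8}
Constraint 3 (W < Z) on D(W)={5,6,7,8} D(Z)={3,4,8}: W {5,6,7,8}->{5,6,7}; Z {3,4,8}->{8}
So after constraint 3: D(Y) = {3,4,5,6,7}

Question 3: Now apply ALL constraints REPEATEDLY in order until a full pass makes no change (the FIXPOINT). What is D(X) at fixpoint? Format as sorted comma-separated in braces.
Answer: {9}

Derivation:
pass 0 (initial): D(X)={2,3,4,5,9}
pass 1: W {2,5,6,7,8,9}->{5,6,7}; X {2,3,4,5,9}->{3,4,5,9}; Y {3,4,5,6,7,8}->{3,4,5,6,7}; Z {3,4,8}->{8}
pass 2: X {3,4,5,9}->{9}; Y {3,4,5,6,7}->{3,4,5,6}
pass 3: no change
Fixpoint after 3 passes: D(X) = {9}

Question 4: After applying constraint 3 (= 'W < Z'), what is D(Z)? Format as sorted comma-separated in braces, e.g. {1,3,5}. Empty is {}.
Answer: {8}

Derivation:
Constraint 1 (W < X) on D(W)={2,5,6,7,8,9} D(X)={2,3,4,5,9}: W {2,5,6,7,8,9}->{2,5,6,7,8}; X {2,3,4,5,9}->{3,4,5,9}
Constraint 2 (Y < W) on D(Y)={3,4,5,6,7,8} D(W)={2,5,6,7,8}: Y {3,4,5,6,7,8}->{3,4,5,6,7}; W {2,5,6,7,8}->{5,6,7,8}
Constraint 3 (W < Z) on D(W)={5,6,7,8} D(Z)={3,4,8}: W {5,6,7,8}->{5,6,7}; Z {3,4,8}->{8}
So after constraint 3: D(Z) = {8}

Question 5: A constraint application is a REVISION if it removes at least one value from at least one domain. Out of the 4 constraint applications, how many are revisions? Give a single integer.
Constraint 1 (W < X) on D(W)={2,5,6,7,8,9} D(X)={2,3,4,5,9}: W {2,5,6,7,8,9}->{2,5,6,7,8}; X {2,3,4,5,9}->{3,4,5,9} => REVISION
Constraint 2 (Y < W) on D(Y)={3,4,5,6,7,8} D(W)={2,5,6,7,8}: Y {3,4,5,6,7,8}->{3,4,5,6,7}; W {2,5,6,7,8}->{5,6,7,8} => REVISION
Constraint 3 (W < Z) on D(W)={5,6,7,8} D(Z)={3,4,8}: W {5,6,7,8}->{5,6,7}; Z {3,4,8}->{8} => REVISION
Constraint 4 (Z != X) on D(Z)={8} D(X)={3,4,5,9}: no change => not a revision
Total revisions = 3

Answer: 3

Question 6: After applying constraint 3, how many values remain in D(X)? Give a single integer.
Constraint 1 (W < X) on D(W)={2,5,6,7,8,9} D(X)={2,3,4,5,9}: W {2,5,6,7,8,9}->{2,5,6,7,8}; X {2,3,4,5,9}->{3,4,5,9}
Constraint 2 (Y < W) on D(Y)={3,4,5,6,7,8} D(W)={2,5,6,7,8}: Y {3,4,5,6,7,8}->{3,4,5,6,7}; W {2,5,6,7,8}->{5,6,7,8}
Constraint 3 (W < Z) on D(W)={5,6,7,8} D(Z)={3,4,8}: W {5,6,7,8}->{5,6,7}; Z {3,4,8}->{8}
So after constraint 3: D(X)={3,4,5,9}, size = 4

Answer: 4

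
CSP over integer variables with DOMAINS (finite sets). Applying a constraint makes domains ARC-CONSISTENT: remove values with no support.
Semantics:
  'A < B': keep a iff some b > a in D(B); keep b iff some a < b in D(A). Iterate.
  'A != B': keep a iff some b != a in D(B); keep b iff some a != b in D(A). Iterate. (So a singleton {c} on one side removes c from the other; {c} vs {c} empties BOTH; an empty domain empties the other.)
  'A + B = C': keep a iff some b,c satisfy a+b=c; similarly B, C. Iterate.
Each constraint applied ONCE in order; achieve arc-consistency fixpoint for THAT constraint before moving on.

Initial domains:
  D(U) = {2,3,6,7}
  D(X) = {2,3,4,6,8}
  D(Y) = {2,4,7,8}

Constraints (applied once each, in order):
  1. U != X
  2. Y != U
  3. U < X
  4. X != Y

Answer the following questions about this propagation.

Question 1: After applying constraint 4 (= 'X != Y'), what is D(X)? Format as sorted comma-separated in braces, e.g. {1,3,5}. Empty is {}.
Answer: {3,4,6,8}

Derivation:
Constraint 1 (U != X) on D(U)={2,3,6,7} D(X)={2,3,4,6,8}: no change
Constraint 2 (Y != U) on D(Y)={2,4,7,8} D(U)={2,3,6,7}: no change
Constraint 3 (U < X) on D(U)={2,3,6,7} D(X)={2,3,4,6,8}: X {2,3,4,6,8}->{3,4,6,8}
Constraint 4 (X != Y) on D(X)={3,4,6,8} D(Y)={2,4,7,8}: no change
So after constraint 4: D(X) = {3,4,6,8}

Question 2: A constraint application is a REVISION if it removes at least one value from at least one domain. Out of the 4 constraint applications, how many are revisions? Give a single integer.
Constraint 1 (U != X) on D(U)={2,3,6,7} D(X)={2,3,4,6,8}: no change => not a revision
Constraint 2 (Y != U) on D(Y)={2,4,7,8} D(U)={2,3,6,7}: no change => not a revision
Constraint 3 (U < X) on D(U)={2,3,6,7} D(X)={2,3,4,6,8}: X {2,3,4,6,8}->{3,4,6,8} => REVISION
Constraint 4 (X != Y) on D(X)={3,4,6,8} D(Y)={2,4,7,8}: no change => not a revision
Total revisions = 1

Answer: 1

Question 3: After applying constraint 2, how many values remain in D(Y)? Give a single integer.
Answer: 4

Derivation:
Constraint 1 (U != X) on D(U)={2,3,6,7} D(X)={2,3,4,6,8}: no change
Constraint 2 (Y != U) on D(Y)={2,4,7,8} D(U)={2,3,6,7}: no change
So after constraint 2: D(Y)={2,4,7,8}, size = 4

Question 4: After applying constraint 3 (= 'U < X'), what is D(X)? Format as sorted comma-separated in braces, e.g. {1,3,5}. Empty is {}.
Constraint 1 (U != X) on D(U)={2,3,6,7} D(X)={2,3,4,6,8}: no change
Constraint 2 (Y != U) on D(Y)={2,4,7,8} D(U)={2,3,6,7}: no change
Constraint 3 (U < X) on D(U)={2,3,6,7} D(X)={2,3,4,6,8}: X {2,3,4,6,8}->{3,4,6,8}
So after constraint 3: D(X) = {3,4,6,8}

Answer: {3,4,6,8}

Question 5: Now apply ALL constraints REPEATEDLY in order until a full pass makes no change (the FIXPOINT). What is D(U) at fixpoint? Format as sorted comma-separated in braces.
Answer: {2,3,6,7}

Derivation:
pass 0 (initial): D(U)={2,3,6,7}
pass 1: X {2,3,4,6,8}->{3,4,6,8}
pass 2: no change
Fixpoint after 2 passes: D(U) = {2,3,6,7}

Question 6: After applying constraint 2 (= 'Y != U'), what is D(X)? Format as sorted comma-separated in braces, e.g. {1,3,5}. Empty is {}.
Answer: {2,3,4,6,8}

Derivation:
Constraint 1 (U != X) on D(U)={2,3,6,7} D(X)={2,3,4,6,8}: no change
Constraint 2 (Y != U) on D(Y)={2,4,7,8} D(U)={2,3,6,7}: no change
So after constraint 2: D(X) = {2,3,4,6,8}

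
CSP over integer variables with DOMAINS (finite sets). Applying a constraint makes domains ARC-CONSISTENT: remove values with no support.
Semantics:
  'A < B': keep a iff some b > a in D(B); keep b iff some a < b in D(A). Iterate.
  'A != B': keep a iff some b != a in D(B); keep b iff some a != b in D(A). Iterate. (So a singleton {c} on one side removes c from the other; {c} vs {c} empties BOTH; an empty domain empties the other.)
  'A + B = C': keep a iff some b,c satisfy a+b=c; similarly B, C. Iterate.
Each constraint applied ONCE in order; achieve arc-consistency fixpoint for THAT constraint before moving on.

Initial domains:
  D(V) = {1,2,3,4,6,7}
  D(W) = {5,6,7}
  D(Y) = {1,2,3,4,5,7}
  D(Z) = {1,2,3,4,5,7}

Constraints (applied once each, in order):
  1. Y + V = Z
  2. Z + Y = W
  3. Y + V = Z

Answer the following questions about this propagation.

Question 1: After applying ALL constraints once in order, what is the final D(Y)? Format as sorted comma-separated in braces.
Constraint 1 (Y + V = Z) on D(Y)={1,2,3,4,5,7} D(V)={1,2,3,4,6,7} D(Z)={1,2,3,4,5,7}: Y {1,2,3,4,5,7}->{1,2,3,4,5}; V {1,2,3,4,6,7}->{1,2,3,4,6}; Z {1,2,3,4,5,7}->{2,3,4,5,7}
Constraint 2 (Z + Y = W) on D(Z)={2,3,4,5,7} D(Y)={1,2,3,4,5} D(W)={5,6,7}: Z {2,3,4,5,7}->{2,3,4,5}
Constraint 3 (Y + V = Z) on D(Y)={1,2,3,4,5} D(V)={1,2,3,4,6} D(Z)={2,3,4,5}: Y {1,2,3,4,5}->{1,2,3,4}; V {1,2,3,4,6}->{1,2,3,4}
So after all 3 constraints: D(Y) = {1,2,3,4}

Answer: {1,2,3,4}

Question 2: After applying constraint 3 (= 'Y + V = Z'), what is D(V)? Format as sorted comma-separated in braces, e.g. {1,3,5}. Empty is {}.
Answer: {1,2,3,4}

Derivation:
Constraint 1 (Y + V = Z) on D(Y)={1,2,3,4,5,7} D(V)={1,2,3,4,6,7} D(Z)={1,2,3,4,5,7}: Y {1,2,3,4,5,7}->{1,2,3,4,5}; V {1,2,3,4,6,7}->{1,2,3,4,6}; Z {1,2,3,4,5,7}->{2,3,4,5,7}
Constraint 2 (Z + Y = W) on D(Z)={2,3,4,5,7} D(Y)={1,2,3,4,5} D(W)={5,6,7}: Z {2,3,4,5,7}->{2,3,4,5}
Constraint 3 (Y + V = Z) on D(Y)={1,2,3,4,5} D(V)={1,2,3,4,6} D(Z)={2,3,4,5}: Y {1,2,3,4,5}->{1,2,3,4}; V {1,2,3,4,6}->{1,2,3,4}
So after constraint 3: D(V) = {1,2,3,4}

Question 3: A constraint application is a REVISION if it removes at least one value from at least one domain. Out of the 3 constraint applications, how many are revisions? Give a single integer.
Constraint 1 (Y + V = Z) on D(Y)={1,2,3,4,5,7} D(V)={1,2,3,4,6,7} D(Z)={1,2,3,4,5,7}: Y {1,2,3,4,5,7}->{1,2,3,4,5}; V {1,2,3,4,6,7}->{1,2,3,4,6}; Z {1,2,3,4,5,7}->{2,3,4,5,7} => REVISION
Constraint 2 (Z + Y = W) on D(Z)={2,3,4,5,7} D(Y)={1,2,3,4,5} D(W)={5,6,7}: Z {2,3,4,5,7}->{2,3,4,5} => REVISION
Constraint 3 (Y + V = Z) on D(Y)={1,2,3,4,5} D(V)={1,2,3,4,6} D(Z)={2,3,4,5}: Y {1,2,3,4,5}->{1,2,3,4}; V {1,2,3,4,6}->{1,2,3,4} => REVISION
Total revisions = 3

Answer: 3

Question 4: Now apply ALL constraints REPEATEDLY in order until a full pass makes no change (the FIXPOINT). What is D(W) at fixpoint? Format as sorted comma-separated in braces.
pass 0 (initial): D(W)={5,6,7}
pass 1: V {1,2,3,4,6,7}->{1,2,3,4}; Y {1,2,3,4,5,7}->{1,2,3,4}; Z {1,2,3,4,5,7}->{2,3,4,5}
pass 2: no change
Fixpoint after 2 passes: D(W) = {5,6,7}

Answer: {5,6,7}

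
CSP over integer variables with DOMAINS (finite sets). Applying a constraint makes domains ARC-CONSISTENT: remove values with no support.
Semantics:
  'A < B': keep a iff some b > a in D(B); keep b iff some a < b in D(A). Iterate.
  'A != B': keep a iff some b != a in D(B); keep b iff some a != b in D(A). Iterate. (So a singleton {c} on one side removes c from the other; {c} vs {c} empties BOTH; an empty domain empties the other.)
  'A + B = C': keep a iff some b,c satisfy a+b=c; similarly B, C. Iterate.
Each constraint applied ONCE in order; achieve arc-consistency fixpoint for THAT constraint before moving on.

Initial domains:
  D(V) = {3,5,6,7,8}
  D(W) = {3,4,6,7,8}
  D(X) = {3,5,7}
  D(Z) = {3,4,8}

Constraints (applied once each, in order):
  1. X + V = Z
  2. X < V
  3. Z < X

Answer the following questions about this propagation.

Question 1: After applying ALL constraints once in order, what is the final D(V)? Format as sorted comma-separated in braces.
Constraint 1 (X + V = Z) on D(X)={3,5,7} D(V)={3,5,6,7,8} D(Z)={3,4,8}: X {3,5,7}->{3,5}; V {3,5,6,7,8}->{3,5}; Z {3,4,8}->{8}
Constraint 2 (X < V) on D(X)={3,5} D(V)={3,5}: X {3,5}->{3}; V {3,5}->{5}
Constraint 3 (Z < X) on D(Z)={8} D(X)={3}: Z {8}->{}; X {3}->{}
So after all 3 constraints: D(V) = {5}

Answer: {5}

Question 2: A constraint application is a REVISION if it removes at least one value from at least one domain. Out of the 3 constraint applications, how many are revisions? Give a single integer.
Answer: 3

Derivation:
Constraint 1 (X + V = Z) on D(X)={3,5,7} D(V)={3,5,6,7,8} D(Z)={3,4,8}: X {3,5,7}->{3,5}; V {3,5,6,7,8}->{3,5}; Z {3,4,8}->{8} => REVISION
Constraint 2 (X < V) on D(X)={3,5} D(V)={3,5}: X {3,5}->{3}; V {3,5}->{5} => REVISION
Constraint 3 (Z < X) on D(Z)={8} D(X)={3}: Z {8}->{}; X {3}->{} => REVISION
Total revisions = 3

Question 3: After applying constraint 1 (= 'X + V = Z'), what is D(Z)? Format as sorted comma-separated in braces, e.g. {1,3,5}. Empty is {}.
Constraint 1 (X + V = Z) on D(X)={3,5,7} D(V)={3,5,6,7,8} D(Z)={3,4,8}: X {3,5,7}->{3,5}; V {3,5,6,7,8}->{3,5}; Z {3,4,8}->{8}
So after constraint 1: D(Z) = {8}

Answer: {8}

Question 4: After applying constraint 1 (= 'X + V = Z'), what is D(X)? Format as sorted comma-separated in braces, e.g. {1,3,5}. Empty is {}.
Answer: {3,5}

Derivation:
Constraint 1 (X + V = Z) on D(X)={3,5,7} D(V)={3,5,6,7,8} D(Z)={3,4,8}: X {3,5,7}->{3,5}; V {3,5,6,7,8}->{3,5}; Z {3,4,8}->{8}
So after constraint 1: D(X) = {3,5}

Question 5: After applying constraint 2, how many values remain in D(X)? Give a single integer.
Answer: 1

Derivation:
Constraint 1 (X + V = Z) on D(X)={3,5,7} D(V)={3,5,6,7,8} D(Z)={3,4,8}: X {3,5,7}->{3,5}; V {3,5,6,7,8}->{3,5}; Z {3,4,8}->{8}
Constraint 2 (X < V) on D(X)={3,5} D(V)={3,5}: X {3,5}->{3}; V {3,5}->{5}
So after constraint 2: D(X)={3}, size = 1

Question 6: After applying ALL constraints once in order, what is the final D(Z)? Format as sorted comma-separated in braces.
Answer: {}

Derivation:
Constraint 1 (X + V = Z) on D(X)={3,5,7} D(V)={3,5,6,7,8} D(Z)={3,4,8}: X {3,5,7}->{3,5}; V {3,5,6,7,8}->{3,5}; Z {3,4,8}->{8}
Constraint 2 (X < V) on D(X)={3,5} D(V)={3,5}: X {3,5}->{3}; V {3,5}->{5}
Constraint 3 (Z < X) on D(Z)={8} D(X)={3}: Z {8}->{}; X {3}->{}
So after all 3 constraints: D(Z) = {}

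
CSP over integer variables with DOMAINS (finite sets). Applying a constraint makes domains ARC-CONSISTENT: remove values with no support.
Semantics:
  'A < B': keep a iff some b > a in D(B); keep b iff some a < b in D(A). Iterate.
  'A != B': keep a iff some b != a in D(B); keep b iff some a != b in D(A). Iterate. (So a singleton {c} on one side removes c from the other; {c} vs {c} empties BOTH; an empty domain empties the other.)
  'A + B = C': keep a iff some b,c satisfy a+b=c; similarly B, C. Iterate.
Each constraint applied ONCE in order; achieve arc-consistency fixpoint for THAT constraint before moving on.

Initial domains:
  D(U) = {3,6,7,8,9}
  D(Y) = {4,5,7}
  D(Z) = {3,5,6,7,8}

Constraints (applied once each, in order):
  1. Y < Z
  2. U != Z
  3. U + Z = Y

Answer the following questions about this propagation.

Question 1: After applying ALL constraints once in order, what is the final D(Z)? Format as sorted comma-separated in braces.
Constraint 1 (Y < Z) on D(Y)={4,5,7} D(Z)={3,5,6,7,8}: Z {3,5,6,7,8}->{5,6,7,8}
Constraint 2 (U != Z) on D(U)={3,6,7,8,9} D(Z)={5,6,7,8}: no change
Constraint 3 (U + Z = Y) on D(U)={3,6,7,8,9} D(Z)={5,6,7,8} D(Y)={4,5,7}: U {3,6,7,8,9}->{}; Z {5,6,7,8}->{}; Y {4,5,7}->{}
So after all 3 constraints: D(Z) = {}

Answer: {}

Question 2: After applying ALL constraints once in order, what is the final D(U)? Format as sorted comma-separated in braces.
Constraint 1 (Y < Z) on D(Y)={4,5,7} D(Z)={3,5,6,7,8}: Z {3,5,6,7,8}->{5,6,7,8}
Constraint 2 (U != Z) on D(U)={3,6,7,8,9} D(Z)={5,6,7,8}: no change
Constraint 3 (U + Z = Y) on D(U)={3,6,7,8,9} D(Z)={5,6,7,8} D(Y)={4,5,7}: U {3,6,7,8,9}->{}; Z {5,6,7,8}->{}; Y {4,5,7}->{}
So after all 3 constraints: D(U) = {}

Answer: {}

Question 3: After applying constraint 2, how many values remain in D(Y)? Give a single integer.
Answer: 3

Derivation:
Constraint 1 (Y < Z) on D(Y)={4,5,7} D(Z)={3,5,6,7,8}: Z {3,5,6,7,8}->{5,6,7,8}
Constraint 2 (U != Z) on D(U)={3,6,7,8,9} D(Z)={5,6,7,8}: no change
So after constraint 2: D(Y)={4,5,7}, size = 3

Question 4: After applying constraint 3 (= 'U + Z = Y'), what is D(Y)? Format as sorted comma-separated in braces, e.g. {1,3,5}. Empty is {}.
Answer: {}

Derivation:
Constraint 1 (Y < Z) on D(Y)={4,5,7} D(Z)={3,5,6,7,8}: Z {3,5,6,7,8}->{5,6,7,8}
Constraint 2 (U != Z) on D(U)={3,6,7,8,9} D(Z)={5,6,7,8}: no change
Constraint 3 (U + Z = Y) on D(U)={3,6,7,8,9} D(Z)={5,6,7,8} D(Y)={4,5,7}: U {3,6,7,8,9}->{}; Z {5,6,7,8}->{}; Y {4,5,7}->{}
So after constraint 3: D(Y) = {}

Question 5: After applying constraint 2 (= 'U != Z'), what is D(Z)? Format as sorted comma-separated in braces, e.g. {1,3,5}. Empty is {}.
Answer: {5,6,7,8}

Derivation:
Constraint 1 (Y < Z) on D(Y)={4,5,7} D(Z)={3,5,6,7,8}: Z {3,5,6,7,8}->{5,6,7,8}
Constraint 2 (U != Z) on D(U)={3,6,7,8,9} D(Z)={5,6,7,8}: no change
So after constraint 2: D(Z) = {5,6,7,8}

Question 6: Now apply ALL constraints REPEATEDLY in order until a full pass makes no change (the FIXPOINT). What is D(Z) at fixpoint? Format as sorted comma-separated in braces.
pass 0 (initial): D(Z)={3,5,6,7,8}
pass 1: U {3,6,7,8,9}->{}; Y {4,5,7}->{}; Z {3,5,6,7,8}->{}
pass 2: no change
Fixpoint after 2 passes: D(Z) = {}

Answer: {}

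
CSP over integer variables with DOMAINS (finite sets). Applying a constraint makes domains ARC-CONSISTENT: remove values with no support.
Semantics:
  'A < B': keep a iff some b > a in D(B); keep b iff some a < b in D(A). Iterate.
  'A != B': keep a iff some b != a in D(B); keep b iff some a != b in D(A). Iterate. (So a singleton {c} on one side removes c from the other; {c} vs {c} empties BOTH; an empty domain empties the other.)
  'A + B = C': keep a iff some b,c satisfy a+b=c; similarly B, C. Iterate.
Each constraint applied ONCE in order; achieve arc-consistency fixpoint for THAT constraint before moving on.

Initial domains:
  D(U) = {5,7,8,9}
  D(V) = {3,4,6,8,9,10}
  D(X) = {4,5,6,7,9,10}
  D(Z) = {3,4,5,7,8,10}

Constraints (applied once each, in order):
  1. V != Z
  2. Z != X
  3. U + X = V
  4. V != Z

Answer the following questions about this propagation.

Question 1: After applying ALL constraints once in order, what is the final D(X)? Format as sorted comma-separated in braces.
Answer: {4,5}

Derivation:
Constraint 1 (V != Z) on D(V)={3,4,6,8,9,10} D(Z)={3,4,5,7,8,10}: no change
Constraint 2 (Z != X) on D(Z)={3,4,5,7,8,10} D(X)={4,5,6,7,9,10}: no change
Constraint 3 (U + X = V) on D(U)={5,7,8,9} D(X)={4,5,6,7,9,10} D(V)={3,4,6,8,9,10}: U {5,7,8,9}->{5}; X {4,5,6,7,9,10}->{4,5}; V {3,4,6,8,9,10}->{9,10}
Constraint 4 (V != Z) on D(V)={9,10} D(Z)={3,4,5,7,8,10}: no change
So after all 4 constraints: D(X) = {4,5}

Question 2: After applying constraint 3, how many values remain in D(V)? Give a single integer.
Constraint 1 (V != Z) on D(V)={3,4,6,8,9,10} D(Z)={3,4,5,7,8,10}: no change
Constraint 2 (Z != X) on D(Z)={3,4,5,7,8,10} D(X)={4,5,6,7,9,10}: no change
Constraint 3 (U + X = V) on D(U)={5,7,8,9} D(X)={4,5,6,7,9,10} D(V)={3,4,6,8,9,10}: U {5,7,8,9}->{5}; X {4,5,6,7,9,10}->{4,5}; V {3,4,6,8,9,10}->{9,10}
So after constraint 3: D(V)={9,10}, size = 2

Answer: 2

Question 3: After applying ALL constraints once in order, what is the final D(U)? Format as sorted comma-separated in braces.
Constraint 1 (V != Z) on D(V)={3,4,6,8,9,10} D(Z)={3,4,5,7,8,10}: no change
Constraint 2 (Z != X) on D(Z)={3,4,5,7,8,10} D(X)={4,5,6,7,9,10}: no change
Constraint 3 (U + X = V) on D(U)={5,7,8,9} D(X)={4,5,6,7,9,10} D(V)={3,4,6,8,9,10}: U {5,7,8,9}->{5}; X {4,5,6,7,9,10}->{4,5}; V {3,4,6,8,9,10}->{9,10}
Constraint 4 (V != Z) on D(V)={9,10} D(Z)={3,4,5,7,8,10}: no change
So after all 4 constraints: D(U) = {5}

Answer: {5}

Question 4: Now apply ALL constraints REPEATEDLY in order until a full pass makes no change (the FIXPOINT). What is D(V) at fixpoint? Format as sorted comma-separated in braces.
pass 0 (initial): D(V)={3,4,6,8,9,10}
pass 1: U {5,7,8,9}->{5}; V {3,4,6,8,9,10}->{9,10}; X {4,5,6,7,9,10}->{4,5}
pass 2: no change
Fixpoint after 2 passes: D(V) = {9,10}

Answer: {9,10}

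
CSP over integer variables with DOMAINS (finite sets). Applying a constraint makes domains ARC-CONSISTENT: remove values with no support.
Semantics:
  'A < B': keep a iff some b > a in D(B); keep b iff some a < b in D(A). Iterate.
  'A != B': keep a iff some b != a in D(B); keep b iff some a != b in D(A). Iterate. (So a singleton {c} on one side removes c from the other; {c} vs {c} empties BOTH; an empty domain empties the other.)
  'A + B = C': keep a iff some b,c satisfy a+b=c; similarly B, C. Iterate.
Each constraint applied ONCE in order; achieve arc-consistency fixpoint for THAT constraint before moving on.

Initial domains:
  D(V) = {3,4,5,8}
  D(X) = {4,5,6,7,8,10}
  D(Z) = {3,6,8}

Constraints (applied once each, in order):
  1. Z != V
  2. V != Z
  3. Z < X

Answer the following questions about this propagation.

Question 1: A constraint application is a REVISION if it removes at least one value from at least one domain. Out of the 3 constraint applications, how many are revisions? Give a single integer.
Constraint 1 (Z != V) on D(Z)={3,6,8} D(V)={3,4,5,8}: no change => not a revision
Constraint 2 (V != Z) on D(V)={3,4,5,8} D(Z)={3,6,8}: no change => not a revision
Constraint 3 (Z < X) on D(Z)={3,6,8} D(X)={4,5,6,7,8,10}: no change => not a revision
Total revisions = 0

Answer: 0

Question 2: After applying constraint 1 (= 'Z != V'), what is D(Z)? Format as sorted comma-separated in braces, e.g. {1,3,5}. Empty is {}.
Constraint 1 (Z != V) on D(Z)={3,6,8} D(V)={3,4,5,8}: no change
So after constraint 1: D(Z) = {3,6,8}

Answer: {3,6,8}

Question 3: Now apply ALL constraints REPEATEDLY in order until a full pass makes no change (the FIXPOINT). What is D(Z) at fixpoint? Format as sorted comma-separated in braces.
pass 0 (initial): D(Z)={3,6,8}
pass 1: no change
Fixpoint after 1 passes: D(Z) = {3,6,8}

Answer: {3,6,8}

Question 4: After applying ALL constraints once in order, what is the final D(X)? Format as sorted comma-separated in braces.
Constraint 1 (Z != V) on D(Z)={3,6,8} D(V)={3,4,5,8}: no change
Constraint 2 (V != Z) on D(V)={3,4,5,8} D(Z)={3,6,8}: no change
Constraint 3 (Z < X) on D(Z)={3,6,8} D(X)={4,5,6,7,8,10}: no change
So after all 3 constraints: D(X) = {4,5,6,7,8,10}

Answer: {4,5,6,7,8,10}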